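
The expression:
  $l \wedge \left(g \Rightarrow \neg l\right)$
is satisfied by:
  {l: True, g: False}


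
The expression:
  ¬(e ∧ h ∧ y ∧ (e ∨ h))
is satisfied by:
  {h: False, e: False, y: False}
  {y: True, h: False, e: False}
  {e: True, h: False, y: False}
  {y: True, e: True, h: False}
  {h: True, y: False, e: False}
  {y: True, h: True, e: False}
  {e: True, h: True, y: False}


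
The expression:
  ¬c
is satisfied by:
  {c: False}


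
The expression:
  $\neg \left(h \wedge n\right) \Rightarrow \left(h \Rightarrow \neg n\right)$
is always true.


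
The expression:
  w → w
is always true.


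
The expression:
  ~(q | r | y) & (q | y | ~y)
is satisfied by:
  {q: False, y: False, r: False}


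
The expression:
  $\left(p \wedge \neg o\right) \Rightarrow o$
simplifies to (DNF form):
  $o \vee \neg p$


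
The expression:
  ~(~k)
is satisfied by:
  {k: True}


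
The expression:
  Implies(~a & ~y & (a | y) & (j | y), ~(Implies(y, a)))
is always true.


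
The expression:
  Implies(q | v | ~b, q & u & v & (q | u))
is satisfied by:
  {b: True, u: True, v: False, q: False}
  {b: True, v: False, u: False, q: False}
  {b: True, q: True, u: True, v: True}
  {q: True, u: True, v: True, b: False}


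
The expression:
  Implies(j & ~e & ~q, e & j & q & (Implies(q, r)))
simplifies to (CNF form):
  e | q | ~j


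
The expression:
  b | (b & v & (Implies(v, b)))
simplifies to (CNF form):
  b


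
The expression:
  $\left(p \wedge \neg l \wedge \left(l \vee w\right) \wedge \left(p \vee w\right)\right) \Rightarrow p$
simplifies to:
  $\text{True}$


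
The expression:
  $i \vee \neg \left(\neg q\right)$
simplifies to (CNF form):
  $i \vee q$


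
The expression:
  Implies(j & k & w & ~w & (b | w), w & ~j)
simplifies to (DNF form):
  True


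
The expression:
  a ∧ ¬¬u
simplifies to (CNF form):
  a ∧ u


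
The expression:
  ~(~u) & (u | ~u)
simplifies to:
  u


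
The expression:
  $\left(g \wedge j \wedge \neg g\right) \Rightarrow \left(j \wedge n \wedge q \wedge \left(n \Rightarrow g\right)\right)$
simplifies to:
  $\text{True}$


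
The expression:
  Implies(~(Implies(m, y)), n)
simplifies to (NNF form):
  n | y | ~m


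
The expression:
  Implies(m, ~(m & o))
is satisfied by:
  {m: False, o: False}
  {o: True, m: False}
  {m: True, o: False}


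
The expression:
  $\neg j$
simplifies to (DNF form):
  $\neg j$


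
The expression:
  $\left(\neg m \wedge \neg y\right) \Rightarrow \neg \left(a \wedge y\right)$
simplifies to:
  $\text{True}$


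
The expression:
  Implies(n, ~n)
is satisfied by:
  {n: False}


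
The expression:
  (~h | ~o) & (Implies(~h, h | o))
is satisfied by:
  {h: True, o: False}
  {o: True, h: False}


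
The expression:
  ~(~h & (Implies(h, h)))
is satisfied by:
  {h: True}


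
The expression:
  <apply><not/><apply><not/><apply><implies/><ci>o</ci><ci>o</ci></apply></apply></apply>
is always true.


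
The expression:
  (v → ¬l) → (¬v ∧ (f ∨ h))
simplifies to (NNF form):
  (f ∧ ¬v) ∨ (h ∧ ¬v) ∨ (l ∧ v)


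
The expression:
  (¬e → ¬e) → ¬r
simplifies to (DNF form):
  ¬r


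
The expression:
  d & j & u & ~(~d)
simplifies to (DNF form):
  d & j & u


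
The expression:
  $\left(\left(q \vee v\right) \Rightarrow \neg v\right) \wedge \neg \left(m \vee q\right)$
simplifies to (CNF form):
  $\neg m \wedge \neg q \wedge \neg v$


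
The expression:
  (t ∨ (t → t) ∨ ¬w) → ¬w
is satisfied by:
  {w: False}


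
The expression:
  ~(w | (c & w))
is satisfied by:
  {w: False}


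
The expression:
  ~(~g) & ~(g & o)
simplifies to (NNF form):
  g & ~o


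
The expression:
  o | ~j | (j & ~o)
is always true.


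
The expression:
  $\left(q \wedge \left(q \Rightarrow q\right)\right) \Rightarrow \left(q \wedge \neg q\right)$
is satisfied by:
  {q: False}


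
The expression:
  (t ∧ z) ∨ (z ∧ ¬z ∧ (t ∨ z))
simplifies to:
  t ∧ z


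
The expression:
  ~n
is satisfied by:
  {n: False}


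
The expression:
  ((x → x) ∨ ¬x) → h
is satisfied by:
  {h: True}


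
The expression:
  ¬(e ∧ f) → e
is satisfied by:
  {e: True}


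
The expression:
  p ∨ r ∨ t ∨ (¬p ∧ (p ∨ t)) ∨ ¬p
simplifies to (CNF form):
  True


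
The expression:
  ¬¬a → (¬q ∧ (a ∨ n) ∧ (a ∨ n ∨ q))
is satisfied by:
  {q: False, a: False}
  {a: True, q: False}
  {q: True, a: False}


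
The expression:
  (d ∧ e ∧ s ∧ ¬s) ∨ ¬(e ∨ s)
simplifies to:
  ¬e ∧ ¬s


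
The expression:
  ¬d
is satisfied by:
  {d: False}


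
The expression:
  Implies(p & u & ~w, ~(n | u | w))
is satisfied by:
  {w: True, p: False, u: False}
  {p: False, u: False, w: False}
  {u: True, w: True, p: False}
  {u: True, p: False, w: False}
  {w: True, p: True, u: False}
  {p: True, w: False, u: False}
  {u: True, p: True, w: True}


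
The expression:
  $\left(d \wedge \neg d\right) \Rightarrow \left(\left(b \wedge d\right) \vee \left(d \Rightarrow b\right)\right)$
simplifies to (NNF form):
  $\text{True}$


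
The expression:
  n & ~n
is never true.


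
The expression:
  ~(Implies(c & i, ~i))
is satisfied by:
  {c: True, i: True}


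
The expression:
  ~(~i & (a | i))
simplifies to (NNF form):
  i | ~a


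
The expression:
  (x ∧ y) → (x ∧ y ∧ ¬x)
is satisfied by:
  {y: False, x: False}
  {x: True, y: False}
  {y: True, x: False}


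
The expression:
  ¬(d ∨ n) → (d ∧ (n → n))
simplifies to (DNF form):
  d ∨ n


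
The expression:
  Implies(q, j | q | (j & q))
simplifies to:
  True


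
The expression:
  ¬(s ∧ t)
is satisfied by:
  {s: False, t: False}
  {t: True, s: False}
  {s: True, t: False}


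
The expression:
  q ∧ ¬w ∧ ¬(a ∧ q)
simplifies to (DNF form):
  q ∧ ¬a ∧ ¬w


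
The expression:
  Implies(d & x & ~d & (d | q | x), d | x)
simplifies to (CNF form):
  True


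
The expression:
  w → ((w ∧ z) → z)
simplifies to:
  True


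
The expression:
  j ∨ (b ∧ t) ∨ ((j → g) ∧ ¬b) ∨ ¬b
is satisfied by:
  {t: True, j: True, b: False}
  {t: True, j: False, b: False}
  {j: True, t: False, b: False}
  {t: False, j: False, b: False}
  {b: True, t: True, j: True}
  {b: True, t: True, j: False}
  {b: True, j: True, t: False}


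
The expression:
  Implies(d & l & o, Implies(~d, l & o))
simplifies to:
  True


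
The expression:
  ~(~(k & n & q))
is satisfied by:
  {n: True, q: True, k: True}


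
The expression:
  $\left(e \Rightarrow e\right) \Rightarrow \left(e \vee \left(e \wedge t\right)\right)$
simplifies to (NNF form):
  $e$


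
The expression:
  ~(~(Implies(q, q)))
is always true.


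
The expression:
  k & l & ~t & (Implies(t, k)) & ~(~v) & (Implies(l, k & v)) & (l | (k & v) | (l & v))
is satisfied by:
  {k: True, v: True, l: True, t: False}


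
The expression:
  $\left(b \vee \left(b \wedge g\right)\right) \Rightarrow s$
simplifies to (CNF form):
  $s \vee \neg b$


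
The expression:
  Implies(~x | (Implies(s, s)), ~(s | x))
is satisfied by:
  {x: False, s: False}


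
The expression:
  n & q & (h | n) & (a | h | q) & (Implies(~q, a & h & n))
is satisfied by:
  {q: True, n: True}


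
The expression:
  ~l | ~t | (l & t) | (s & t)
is always true.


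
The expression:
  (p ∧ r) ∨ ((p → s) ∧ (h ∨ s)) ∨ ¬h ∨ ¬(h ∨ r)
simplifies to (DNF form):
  r ∨ s ∨ ¬h ∨ ¬p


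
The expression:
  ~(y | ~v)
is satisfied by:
  {v: True, y: False}


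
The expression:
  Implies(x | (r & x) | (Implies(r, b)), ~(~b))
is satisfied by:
  {r: True, b: True, x: False}
  {b: True, x: False, r: False}
  {r: True, b: True, x: True}
  {b: True, x: True, r: False}
  {r: True, x: False, b: False}


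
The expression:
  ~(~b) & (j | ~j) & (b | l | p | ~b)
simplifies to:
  b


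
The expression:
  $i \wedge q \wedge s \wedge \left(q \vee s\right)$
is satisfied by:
  {i: True, s: True, q: True}


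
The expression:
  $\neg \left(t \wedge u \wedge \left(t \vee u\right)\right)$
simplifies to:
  $\neg t \vee \neg u$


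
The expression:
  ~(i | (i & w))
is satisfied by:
  {i: False}


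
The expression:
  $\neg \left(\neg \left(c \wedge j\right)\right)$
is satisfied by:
  {c: True, j: True}


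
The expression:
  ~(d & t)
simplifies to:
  ~d | ~t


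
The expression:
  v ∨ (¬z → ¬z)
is always true.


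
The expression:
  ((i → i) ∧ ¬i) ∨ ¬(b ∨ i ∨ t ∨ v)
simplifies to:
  ¬i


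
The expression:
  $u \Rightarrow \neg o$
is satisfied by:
  {u: False, o: False}
  {o: True, u: False}
  {u: True, o: False}


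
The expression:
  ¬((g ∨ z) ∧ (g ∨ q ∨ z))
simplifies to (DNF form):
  ¬g ∧ ¬z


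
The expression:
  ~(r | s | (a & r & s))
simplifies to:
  ~r & ~s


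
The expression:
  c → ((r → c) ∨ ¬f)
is always true.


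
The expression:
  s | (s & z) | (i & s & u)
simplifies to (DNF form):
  s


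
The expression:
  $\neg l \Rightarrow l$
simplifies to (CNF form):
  $l$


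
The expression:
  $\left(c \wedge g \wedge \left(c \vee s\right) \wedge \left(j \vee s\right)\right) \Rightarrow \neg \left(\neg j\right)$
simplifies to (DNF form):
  $j \vee \neg c \vee \neg g \vee \neg s$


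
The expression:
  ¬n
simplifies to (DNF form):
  ¬n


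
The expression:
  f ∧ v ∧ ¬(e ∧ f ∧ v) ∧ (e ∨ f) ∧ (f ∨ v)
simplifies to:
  f ∧ v ∧ ¬e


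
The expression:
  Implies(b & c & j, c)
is always true.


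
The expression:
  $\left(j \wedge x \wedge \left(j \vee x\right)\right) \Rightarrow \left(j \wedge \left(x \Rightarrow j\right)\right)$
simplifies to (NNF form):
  $\text{True}$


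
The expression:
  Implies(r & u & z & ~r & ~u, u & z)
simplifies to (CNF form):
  True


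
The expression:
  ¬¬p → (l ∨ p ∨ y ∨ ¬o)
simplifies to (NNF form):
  True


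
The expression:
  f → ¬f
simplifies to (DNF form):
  ¬f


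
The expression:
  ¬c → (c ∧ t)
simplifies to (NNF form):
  c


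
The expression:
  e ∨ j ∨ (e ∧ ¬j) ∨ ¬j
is always true.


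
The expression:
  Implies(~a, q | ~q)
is always true.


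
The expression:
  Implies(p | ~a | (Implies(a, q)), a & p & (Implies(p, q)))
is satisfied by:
  {a: True, p: False, q: False}
  {a: True, q: True, p: True}


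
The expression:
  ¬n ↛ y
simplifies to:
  y ∨ ¬n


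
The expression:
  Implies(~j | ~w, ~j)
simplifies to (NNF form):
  w | ~j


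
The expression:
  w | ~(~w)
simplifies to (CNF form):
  w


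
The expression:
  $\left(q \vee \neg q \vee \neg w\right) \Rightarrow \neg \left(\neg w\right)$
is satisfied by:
  {w: True}


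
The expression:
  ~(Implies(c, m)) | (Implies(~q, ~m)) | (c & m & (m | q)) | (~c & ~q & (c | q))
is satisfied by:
  {q: True, c: True, m: False}
  {q: True, m: False, c: False}
  {c: True, m: False, q: False}
  {c: False, m: False, q: False}
  {q: True, c: True, m: True}
  {q: True, m: True, c: False}
  {c: True, m: True, q: False}


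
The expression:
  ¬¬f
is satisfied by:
  {f: True}


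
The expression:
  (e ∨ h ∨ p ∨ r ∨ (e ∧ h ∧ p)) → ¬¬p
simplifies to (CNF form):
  (p ∨ ¬e) ∧ (p ∨ ¬h) ∧ (p ∨ ¬r)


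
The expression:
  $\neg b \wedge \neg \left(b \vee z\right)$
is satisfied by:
  {z: False, b: False}


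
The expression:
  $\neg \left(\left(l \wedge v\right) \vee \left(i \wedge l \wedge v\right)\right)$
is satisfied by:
  {l: False, v: False}
  {v: True, l: False}
  {l: True, v: False}


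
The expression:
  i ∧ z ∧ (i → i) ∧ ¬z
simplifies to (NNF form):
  False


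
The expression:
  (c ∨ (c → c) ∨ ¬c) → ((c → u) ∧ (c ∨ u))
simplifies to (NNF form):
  u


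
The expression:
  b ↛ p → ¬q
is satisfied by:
  {p: True, q: False, b: False}
  {p: False, q: False, b: False}
  {b: True, p: True, q: False}
  {b: True, p: False, q: False}
  {q: True, p: True, b: False}
  {q: True, p: False, b: False}
  {q: True, b: True, p: True}


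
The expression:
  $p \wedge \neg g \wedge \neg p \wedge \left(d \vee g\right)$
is never true.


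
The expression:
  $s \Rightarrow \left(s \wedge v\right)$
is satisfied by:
  {v: True, s: False}
  {s: False, v: False}
  {s: True, v: True}


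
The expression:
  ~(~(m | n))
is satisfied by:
  {n: True, m: True}
  {n: True, m: False}
  {m: True, n: False}


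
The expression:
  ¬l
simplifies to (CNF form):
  ¬l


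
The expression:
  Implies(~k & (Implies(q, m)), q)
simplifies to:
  k | q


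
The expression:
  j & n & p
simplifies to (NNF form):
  j & n & p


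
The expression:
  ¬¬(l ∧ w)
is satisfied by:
  {w: True, l: True}


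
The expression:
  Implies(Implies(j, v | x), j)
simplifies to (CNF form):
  j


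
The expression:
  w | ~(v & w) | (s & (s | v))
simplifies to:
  True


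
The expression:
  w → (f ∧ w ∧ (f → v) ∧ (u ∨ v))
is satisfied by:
  {v: True, f: True, w: False}
  {v: True, f: False, w: False}
  {f: True, v: False, w: False}
  {v: False, f: False, w: False}
  {v: True, w: True, f: True}


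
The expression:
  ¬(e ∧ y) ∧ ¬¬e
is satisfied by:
  {e: True, y: False}


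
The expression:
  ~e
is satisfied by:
  {e: False}


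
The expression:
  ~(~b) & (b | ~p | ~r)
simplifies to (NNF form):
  b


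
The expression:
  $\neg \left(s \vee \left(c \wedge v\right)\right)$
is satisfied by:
  {v: False, s: False, c: False}
  {c: True, v: False, s: False}
  {v: True, c: False, s: False}


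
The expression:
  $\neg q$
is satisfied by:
  {q: False}


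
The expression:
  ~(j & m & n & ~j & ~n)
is always true.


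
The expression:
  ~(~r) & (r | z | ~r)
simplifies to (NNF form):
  r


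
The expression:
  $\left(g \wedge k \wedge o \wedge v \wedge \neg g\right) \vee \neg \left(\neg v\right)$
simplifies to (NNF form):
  $v$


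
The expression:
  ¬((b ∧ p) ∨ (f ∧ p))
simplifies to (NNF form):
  (¬b ∧ ¬f) ∨ ¬p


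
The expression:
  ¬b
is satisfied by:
  {b: False}


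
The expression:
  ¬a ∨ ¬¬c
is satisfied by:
  {c: True, a: False}
  {a: False, c: False}
  {a: True, c: True}


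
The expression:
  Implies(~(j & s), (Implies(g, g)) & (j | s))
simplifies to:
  j | s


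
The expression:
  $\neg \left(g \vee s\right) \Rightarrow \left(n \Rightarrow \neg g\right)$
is always true.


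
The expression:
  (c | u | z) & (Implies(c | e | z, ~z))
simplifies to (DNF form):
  (c & ~z) | (u & ~z)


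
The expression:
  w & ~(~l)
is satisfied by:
  {w: True, l: True}


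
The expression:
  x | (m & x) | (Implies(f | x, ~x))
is always true.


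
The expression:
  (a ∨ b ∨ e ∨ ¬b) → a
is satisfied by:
  {a: True}


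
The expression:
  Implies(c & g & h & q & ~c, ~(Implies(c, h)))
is always true.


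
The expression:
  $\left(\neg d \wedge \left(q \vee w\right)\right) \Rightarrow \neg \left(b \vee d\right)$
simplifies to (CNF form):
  $\left(d \vee \neg b \vee \neg q\right) \wedge \left(d \vee \neg b \vee \neg w\right)$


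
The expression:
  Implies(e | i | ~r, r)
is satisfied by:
  {r: True}


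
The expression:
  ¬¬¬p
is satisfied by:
  {p: False}


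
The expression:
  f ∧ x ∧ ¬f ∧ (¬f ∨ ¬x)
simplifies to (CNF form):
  False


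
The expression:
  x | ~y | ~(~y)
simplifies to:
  True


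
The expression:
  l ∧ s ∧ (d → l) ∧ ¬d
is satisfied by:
  {s: True, l: True, d: False}


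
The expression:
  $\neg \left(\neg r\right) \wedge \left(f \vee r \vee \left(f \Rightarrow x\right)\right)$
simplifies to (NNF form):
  $r$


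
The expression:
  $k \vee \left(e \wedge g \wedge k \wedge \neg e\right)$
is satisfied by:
  {k: True}


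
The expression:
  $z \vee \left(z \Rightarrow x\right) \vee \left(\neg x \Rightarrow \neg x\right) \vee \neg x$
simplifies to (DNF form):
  $\text{True}$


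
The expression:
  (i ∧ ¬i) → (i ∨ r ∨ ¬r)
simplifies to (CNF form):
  True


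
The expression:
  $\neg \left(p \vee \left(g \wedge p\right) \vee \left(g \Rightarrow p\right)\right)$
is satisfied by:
  {g: True, p: False}


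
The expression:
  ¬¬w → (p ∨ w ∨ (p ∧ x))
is always true.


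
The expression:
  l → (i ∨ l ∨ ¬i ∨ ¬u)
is always true.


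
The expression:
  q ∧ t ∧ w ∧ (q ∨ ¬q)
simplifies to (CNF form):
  q ∧ t ∧ w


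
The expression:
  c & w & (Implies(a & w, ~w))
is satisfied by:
  {c: True, w: True, a: False}


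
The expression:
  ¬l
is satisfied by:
  {l: False}


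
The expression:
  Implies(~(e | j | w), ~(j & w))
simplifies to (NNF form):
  True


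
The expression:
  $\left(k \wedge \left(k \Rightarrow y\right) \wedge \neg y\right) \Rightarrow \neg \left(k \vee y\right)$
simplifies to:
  $\text{True}$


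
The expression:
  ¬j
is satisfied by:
  {j: False}


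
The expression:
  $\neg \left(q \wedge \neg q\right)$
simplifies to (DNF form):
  $\text{True}$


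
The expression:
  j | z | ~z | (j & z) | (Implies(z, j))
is always true.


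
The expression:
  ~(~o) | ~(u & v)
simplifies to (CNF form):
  o | ~u | ~v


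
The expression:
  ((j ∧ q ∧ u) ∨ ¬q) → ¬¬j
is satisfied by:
  {q: True, j: True}
  {q: True, j: False}
  {j: True, q: False}


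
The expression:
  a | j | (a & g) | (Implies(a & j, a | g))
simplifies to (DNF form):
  True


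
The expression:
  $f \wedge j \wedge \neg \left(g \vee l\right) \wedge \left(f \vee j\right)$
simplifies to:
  $f \wedge j \wedge \neg g \wedge \neg l$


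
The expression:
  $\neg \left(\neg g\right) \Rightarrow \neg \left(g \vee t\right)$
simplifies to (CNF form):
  $\neg g$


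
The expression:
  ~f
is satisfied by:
  {f: False}


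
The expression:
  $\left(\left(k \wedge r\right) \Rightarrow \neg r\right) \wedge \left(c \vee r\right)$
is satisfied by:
  {c: True, k: False, r: False}
  {r: True, c: True, k: False}
  {r: True, c: False, k: False}
  {k: True, c: True, r: False}


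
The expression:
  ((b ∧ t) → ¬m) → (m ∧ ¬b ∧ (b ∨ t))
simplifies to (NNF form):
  m ∧ t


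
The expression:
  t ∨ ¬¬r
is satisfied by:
  {r: True, t: True}
  {r: True, t: False}
  {t: True, r: False}


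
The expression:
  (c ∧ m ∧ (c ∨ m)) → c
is always true.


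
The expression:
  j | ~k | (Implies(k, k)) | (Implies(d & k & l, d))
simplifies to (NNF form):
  True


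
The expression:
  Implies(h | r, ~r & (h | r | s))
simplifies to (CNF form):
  ~r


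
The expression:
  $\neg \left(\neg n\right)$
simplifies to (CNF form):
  $n$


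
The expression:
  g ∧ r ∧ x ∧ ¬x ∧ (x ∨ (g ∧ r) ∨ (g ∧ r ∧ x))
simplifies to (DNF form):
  False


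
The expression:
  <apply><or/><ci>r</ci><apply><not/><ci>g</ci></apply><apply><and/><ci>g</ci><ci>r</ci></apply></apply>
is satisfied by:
  {r: True, g: False}
  {g: False, r: False}
  {g: True, r: True}


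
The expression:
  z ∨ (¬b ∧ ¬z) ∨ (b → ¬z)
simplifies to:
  True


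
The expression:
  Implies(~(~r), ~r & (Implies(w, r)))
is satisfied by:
  {r: False}


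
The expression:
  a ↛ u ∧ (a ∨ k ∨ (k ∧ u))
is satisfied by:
  {a: True, u: False}


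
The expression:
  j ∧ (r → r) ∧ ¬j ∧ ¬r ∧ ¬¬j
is never true.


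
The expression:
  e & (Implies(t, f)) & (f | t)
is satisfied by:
  {e: True, f: True}


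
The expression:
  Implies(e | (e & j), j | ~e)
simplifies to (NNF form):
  j | ~e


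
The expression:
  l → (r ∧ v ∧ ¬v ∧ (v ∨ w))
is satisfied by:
  {l: False}


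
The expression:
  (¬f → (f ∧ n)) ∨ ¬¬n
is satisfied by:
  {n: True, f: True}
  {n: True, f: False}
  {f: True, n: False}


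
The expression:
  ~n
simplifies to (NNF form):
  ~n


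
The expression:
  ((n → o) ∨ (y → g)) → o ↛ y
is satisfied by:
  {o: True, n: True, y: False, g: False}
  {o: True, y: False, n: False, g: False}
  {o: True, g: True, n: True, y: False}
  {o: True, g: True, y: False, n: False}
  {n: True, y: True, g: False, o: False}


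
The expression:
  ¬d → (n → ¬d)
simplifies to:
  True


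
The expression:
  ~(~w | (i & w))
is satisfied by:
  {w: True, i: False}


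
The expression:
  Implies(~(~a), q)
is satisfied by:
  {q: True, a: False}
  {a: False, q: False}
  {a: True, q: True}


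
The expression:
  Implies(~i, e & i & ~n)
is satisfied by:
  {i: True}


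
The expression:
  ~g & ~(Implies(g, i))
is never true.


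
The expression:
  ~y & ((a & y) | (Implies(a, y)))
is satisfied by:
  {y: False, a: False}


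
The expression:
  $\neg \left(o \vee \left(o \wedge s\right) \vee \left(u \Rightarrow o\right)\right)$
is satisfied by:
  {u: True, o: False}


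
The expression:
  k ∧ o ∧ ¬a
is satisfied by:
  {o: True, k: True, a: False}


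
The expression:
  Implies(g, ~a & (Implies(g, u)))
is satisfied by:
  {u: True, a: False, g: False}
  {a: False, g: False, u: False}
  {u: True, a: True, g: False}
  {a: True, u: False, g: False}
  {g: True, u: True, a: False}


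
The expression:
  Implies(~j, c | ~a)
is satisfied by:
  {c: True, j: True, a: False}
  {c: True, j: False, a: False}
  {j: True, c: False, a: False}
  {c: False, j: False, a: False}
  {a: True, c: True, j: True}
  {a: True, c: True, j: False}
  {a: True, j: True, c: False}


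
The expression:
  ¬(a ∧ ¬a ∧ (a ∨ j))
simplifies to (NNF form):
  True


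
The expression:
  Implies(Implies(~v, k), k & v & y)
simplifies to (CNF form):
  (k | ~v) & (v | ~k) & (y | ~v)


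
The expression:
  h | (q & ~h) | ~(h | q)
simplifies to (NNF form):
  True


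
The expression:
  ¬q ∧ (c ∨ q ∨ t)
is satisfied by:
  {t: True, c: True, q: False}
  {t: True, q: False, c: False}
  {c: True, q: False, t: False}


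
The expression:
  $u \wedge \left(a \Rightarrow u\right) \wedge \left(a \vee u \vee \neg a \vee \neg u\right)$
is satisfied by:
  {u: True}


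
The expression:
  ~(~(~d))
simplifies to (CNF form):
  ~d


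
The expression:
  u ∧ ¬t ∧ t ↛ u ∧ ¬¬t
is never true.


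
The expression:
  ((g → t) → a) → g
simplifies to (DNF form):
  g ∨ ¬a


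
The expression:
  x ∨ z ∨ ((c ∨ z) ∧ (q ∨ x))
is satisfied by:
  {q: True, x: True, z: True, c: True}
  {q: True, x: True, z: True, c: False}
  {x: True, z: True, c: True, q: False}
  {x: True, z: True, c: False, q: False}
  {q: True, x: True, c: True, z: False}
  {q: True, x: True, c: False, z: False}
  {x: True, c: True, z: False, q: False}
  {x: True, c: False, z: False, q: False}
  {q: True, z: True, c: True, x: False}
  {q: True, z: True, c: False, x: False}
  {z: True, c: True, x: False, q: False}
  {z: True, x: False, c: False, q: False}
  {q: True, c: True, x: False, z: False}


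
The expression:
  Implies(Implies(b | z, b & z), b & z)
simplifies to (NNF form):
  b | z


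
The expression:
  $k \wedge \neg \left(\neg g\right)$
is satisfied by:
  {g: True, k: True}


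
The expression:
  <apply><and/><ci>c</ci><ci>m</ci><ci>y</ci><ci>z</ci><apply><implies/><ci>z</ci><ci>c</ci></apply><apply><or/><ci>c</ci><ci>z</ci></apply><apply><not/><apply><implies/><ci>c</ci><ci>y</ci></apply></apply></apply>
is never true.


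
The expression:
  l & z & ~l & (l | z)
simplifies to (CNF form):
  False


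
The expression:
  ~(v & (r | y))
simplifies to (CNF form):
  (~r | ~v) & (~v | ~y)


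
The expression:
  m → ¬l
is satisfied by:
  {l: False, m: False}
  {m: True, l: False}
  {l: True, m: False}


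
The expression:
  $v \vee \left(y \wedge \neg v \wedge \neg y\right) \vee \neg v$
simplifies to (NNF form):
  $\text{True}$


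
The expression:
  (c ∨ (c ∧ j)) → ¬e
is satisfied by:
  {c: False, e: False}
  {e: True, c: False}
  {c: True, e: False}


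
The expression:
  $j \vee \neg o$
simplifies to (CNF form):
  $j \vee \neg o$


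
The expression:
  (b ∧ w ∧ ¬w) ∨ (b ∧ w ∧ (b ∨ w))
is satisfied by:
  {w: True, b: True}


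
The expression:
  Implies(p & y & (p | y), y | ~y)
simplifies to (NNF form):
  True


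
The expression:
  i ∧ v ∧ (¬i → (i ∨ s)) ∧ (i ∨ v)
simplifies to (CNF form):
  i ∧ v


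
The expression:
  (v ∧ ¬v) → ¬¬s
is always true.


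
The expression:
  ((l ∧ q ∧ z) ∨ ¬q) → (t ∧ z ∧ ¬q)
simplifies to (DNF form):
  (q ∧ ¬l) ∨ (q ∧ ¬z) ∨ (t ∧ z ∧ ¬q)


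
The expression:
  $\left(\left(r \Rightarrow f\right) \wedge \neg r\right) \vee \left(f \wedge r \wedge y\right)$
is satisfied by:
  {y: True, f: True, r: False}
  {y: True, f: False, r: False}
  {f: True, y: False, r: False}
  {y: False, f: False, r: False}
  {r: True, y: True, f: True}


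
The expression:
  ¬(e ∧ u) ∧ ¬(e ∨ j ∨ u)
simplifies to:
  ¬e ∧ ¬j ∧ ¬u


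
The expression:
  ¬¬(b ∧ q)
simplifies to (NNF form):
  b ∧ q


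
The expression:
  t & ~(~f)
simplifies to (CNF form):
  f & t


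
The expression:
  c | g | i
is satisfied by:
  {i: True, c: True, g: True}
  {i: True, c: True, g: False}
  {i: True, g: True, c: False}
  {i: True, g: False, c: False}
  {c: True, g: True, i: False}
  {c: True, g: False, i: False}
  {g: True, c: False, i: False}


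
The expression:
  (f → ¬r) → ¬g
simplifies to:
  (f ∧ r) ∨ ¬g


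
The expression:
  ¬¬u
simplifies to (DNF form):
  u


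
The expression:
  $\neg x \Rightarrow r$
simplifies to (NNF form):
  $r \vee x$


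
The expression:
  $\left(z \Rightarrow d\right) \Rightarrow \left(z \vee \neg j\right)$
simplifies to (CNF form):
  $z \vee \neg j$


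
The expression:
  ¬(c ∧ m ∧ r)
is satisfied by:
  {m: False, c: False, r: False}
  {r: True, m: False, c: False}
  {c: True, m: False, r: False}
  {r: True, c: True, m: False}
  {m: True, r: False, c: False}
  {r: True, m: True, c: False}
  {c: True, m: True, r: False}


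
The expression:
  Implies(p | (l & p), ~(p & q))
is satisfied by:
  {p: False, q: False}
  {q: True, p: False}
  {p: True, q: False}


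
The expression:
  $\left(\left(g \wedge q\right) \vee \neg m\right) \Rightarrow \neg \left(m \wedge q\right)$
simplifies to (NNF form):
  $\neg g \vee \neg m \vee \neg q$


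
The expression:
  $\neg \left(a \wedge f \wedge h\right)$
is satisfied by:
  {h: False, a: False, f: False}
  {f: True, h: False, a: False}
  {a: True, h: False, f: False}
  {f: True, a: True, h: False}
  {h: True, f: False, a: False}
  {f: True, h: True, a: False}
  {a: True, h: True, f: False}


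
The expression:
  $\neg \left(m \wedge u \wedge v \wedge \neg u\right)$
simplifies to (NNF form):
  $\text{True}$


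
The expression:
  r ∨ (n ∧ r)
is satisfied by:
  {r: True}


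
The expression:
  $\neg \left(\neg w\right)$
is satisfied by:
  {w: True}


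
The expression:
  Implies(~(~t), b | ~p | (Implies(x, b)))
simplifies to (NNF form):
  b | ~p | ~t | ~x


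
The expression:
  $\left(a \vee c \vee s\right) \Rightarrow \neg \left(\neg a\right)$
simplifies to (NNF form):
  $a \vee \left(\neg c \wedge \neg s\right)$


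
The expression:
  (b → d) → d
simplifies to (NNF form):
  b ∨ d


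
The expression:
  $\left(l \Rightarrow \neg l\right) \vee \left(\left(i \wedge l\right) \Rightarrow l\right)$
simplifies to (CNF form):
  $\text{True}$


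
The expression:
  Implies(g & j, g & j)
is always true.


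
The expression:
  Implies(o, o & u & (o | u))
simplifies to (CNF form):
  u | ~o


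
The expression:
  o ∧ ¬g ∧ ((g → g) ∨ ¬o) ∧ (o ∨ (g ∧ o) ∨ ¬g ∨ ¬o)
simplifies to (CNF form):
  o ∧ ¬g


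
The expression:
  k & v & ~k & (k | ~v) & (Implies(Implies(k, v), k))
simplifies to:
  False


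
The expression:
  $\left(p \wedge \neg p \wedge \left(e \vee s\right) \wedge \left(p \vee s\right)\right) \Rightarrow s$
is always true.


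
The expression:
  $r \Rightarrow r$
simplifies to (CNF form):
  $\text{True}$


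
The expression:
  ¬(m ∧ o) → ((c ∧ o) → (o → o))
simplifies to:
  True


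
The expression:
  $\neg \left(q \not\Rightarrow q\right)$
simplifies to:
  $\text{True}$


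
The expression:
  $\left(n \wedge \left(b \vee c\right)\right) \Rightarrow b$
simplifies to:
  $b \vee \neg c \vee \neg n$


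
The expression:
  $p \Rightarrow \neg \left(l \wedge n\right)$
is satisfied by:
  {l: False, p: False, n: False}
  {n: True, l: False, p: False}
  {p: True, l: False, n: False}
  {n: True, p: True, l: False}
  {l: True, n: False, p: False}
  {n: True, l: True, p: False}
  {p: True, l: True, n: False}


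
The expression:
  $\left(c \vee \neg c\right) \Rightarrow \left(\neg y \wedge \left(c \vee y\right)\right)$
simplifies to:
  $c \wedge \neg y$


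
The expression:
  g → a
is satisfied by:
  {a: True, g: False}
  {g: False, a: False}
  {g: True, a: True}


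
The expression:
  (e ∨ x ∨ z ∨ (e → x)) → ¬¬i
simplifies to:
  i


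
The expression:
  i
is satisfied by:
  {i: True}


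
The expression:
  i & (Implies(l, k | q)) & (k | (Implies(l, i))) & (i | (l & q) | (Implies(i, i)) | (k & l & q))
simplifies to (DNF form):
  (i & k) | (i & q) | (i & ~l)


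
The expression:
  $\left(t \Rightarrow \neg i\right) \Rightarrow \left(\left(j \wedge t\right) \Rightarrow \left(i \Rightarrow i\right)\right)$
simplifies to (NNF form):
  $\text{True}$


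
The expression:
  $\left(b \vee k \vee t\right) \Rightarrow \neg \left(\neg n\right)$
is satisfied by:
  {n: True, b: False, t: False, k: False}
  {n: True, k: True, b: False, t: False}
  {n: True, t: True, b: False, k: False}
  {n: True, k: True, t: True, b: False}
  {n: True, b: True, t: False, k: False}
  {n: True, k: True, b: True, t: False}
  {n: True, t: True, b: True, k: False}
  {n: True, k: True, t: True, b: True}
  {k: False, b: False, t: False, n: False}


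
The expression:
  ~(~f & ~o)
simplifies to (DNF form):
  f | o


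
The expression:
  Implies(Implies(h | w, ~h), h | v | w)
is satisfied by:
  {h: True, v: True, w: True}
  {h: True, v: True, w: False}
  {h: True, w: True, v: False}
  {h: True, w: False, v: False}
  {v: True, w: True, h: False}
  {v: True, w: False, h: False}
  {w: True, v: False, h: False}


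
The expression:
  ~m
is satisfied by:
  {m: False}


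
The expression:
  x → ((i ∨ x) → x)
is always true.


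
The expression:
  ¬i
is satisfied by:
  {i: False}


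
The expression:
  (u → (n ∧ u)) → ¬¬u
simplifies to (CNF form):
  u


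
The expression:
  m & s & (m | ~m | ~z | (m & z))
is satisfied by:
  {m: True, s: True}


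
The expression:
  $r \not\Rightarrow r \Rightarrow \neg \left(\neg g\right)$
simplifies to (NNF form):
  $\text{True}$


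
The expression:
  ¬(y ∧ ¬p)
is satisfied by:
  {p: True, y: False}
  {y: False, p: False}
  {y: True, p: True}


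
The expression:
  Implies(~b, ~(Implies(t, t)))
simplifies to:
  b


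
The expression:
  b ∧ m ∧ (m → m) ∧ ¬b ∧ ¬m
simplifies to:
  False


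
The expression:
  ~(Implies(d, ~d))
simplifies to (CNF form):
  d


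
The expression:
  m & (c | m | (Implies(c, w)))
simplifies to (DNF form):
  m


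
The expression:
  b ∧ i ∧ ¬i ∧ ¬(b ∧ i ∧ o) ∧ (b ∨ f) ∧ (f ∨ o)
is never true.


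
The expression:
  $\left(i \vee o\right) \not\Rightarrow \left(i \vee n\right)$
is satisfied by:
  {o: True, n: False, i: False}


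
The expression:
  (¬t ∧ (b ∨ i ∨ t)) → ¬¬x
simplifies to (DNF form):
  t ∨ x ∨ (¬b ∧ ¬i)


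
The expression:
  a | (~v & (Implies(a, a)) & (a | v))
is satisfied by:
  {a: True}


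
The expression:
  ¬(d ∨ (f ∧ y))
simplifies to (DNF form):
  (¬d ∧ ¬f) ∨ (¬d ∧ ¬y)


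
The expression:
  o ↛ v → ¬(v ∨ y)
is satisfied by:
  {v: True, o: False, y: False}
  {o: False, y: False, v: False}
  {y: True, v: True, o: False}
  {y: True, o: False, v: False}
  {v: True, o: True, y: False}
  {o: True, v: False, y: False}
  {y: True, o: True, v: True}


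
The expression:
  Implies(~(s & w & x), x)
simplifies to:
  x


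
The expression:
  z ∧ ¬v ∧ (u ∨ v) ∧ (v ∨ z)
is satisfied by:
  {z: True, u: True, v: False}


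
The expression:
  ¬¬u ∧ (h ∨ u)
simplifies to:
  u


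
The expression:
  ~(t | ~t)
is never true.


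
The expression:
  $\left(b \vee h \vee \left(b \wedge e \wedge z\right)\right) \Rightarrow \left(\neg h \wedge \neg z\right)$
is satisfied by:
  {h: False, z: False, b: False}
  {b: True, h: False, z: False}
  {z: True, h: False, b: False}


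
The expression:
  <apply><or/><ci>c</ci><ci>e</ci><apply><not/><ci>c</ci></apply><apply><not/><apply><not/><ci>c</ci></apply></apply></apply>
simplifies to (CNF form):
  <true/>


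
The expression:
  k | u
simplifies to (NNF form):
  k | u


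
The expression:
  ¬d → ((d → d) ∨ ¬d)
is always true.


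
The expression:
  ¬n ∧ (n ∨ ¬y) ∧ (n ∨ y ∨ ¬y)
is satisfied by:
  {n: False, y: False}


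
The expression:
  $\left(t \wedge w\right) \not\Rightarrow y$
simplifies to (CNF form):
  $t \wedge w \wedge \neg y$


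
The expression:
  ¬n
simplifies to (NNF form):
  ¬n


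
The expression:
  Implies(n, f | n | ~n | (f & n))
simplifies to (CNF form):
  True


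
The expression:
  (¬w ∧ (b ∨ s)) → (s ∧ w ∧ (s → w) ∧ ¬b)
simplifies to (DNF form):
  w ∨ (¬b ∧ ¬s)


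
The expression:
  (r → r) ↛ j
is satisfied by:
  {j: False}


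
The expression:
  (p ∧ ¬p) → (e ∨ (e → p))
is always true.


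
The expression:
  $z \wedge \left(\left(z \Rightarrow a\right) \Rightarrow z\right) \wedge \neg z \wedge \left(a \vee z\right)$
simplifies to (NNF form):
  $\text{False}$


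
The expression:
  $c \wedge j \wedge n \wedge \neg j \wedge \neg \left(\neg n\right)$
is never true.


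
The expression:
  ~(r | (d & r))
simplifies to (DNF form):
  ~r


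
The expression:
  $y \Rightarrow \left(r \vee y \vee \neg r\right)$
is always true.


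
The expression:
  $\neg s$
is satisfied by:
  {s: False}


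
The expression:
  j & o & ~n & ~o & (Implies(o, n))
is never true.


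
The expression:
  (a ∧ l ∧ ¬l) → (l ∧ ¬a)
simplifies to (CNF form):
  True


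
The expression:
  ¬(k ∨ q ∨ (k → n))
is never true.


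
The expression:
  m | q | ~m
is always true.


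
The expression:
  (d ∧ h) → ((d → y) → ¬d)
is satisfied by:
  {h: False, d: False, y: False}
  {y: True, h: False, d: False}
  {d: True, h: False, y: False}
  {y: True, d: True, h: False}
  {h: True, y: False, d: False}
  {y: True, h: True, d: False}
  {d: True, h: True, y: False}


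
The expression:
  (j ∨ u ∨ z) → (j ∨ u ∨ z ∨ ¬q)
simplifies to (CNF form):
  True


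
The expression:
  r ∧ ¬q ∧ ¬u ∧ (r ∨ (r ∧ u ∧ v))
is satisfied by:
  {r: True, q: False, u: False}


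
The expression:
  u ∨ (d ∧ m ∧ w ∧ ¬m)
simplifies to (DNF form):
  u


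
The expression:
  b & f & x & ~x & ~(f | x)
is never true.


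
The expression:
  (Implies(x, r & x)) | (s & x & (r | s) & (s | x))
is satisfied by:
  {r: True, s: True, x: False}
  {r: True, s: False, x: False}
  {s: True, r: False, x: False}
  {r: False, s: False, x: False}
  {r: True, x: True, s: True}
  {r: True, x: True, s: False}
  {x: True, s: True, r: False}


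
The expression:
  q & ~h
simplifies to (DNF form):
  q & ~h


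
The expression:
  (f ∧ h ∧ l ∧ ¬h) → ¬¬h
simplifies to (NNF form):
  True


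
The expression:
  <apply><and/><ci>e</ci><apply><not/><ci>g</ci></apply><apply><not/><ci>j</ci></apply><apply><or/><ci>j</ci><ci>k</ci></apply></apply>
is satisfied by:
  {k: True, e: True, g: False, j: False}


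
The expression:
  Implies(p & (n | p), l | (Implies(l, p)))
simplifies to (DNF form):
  True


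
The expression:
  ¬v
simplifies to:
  ¬v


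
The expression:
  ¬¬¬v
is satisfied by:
  {v: False}


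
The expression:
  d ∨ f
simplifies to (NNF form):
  d ∨ f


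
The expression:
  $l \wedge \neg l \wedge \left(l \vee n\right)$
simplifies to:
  $\text{False}$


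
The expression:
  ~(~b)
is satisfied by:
  {b: True}


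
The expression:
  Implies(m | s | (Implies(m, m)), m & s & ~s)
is never true.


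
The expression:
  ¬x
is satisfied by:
  {x: False}


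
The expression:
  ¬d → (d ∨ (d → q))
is always true.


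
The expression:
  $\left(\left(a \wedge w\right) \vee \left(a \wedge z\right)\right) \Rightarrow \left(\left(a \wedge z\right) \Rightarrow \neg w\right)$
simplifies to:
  $\neg a \vee \neg w \vee \neg z$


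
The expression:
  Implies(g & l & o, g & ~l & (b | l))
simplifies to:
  ~g | ~l | ~o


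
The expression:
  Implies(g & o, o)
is always true.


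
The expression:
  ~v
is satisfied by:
  {v: False}


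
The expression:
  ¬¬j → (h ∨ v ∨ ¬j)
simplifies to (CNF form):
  h ∨ v ∨ ¬j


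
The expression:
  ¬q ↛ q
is always true.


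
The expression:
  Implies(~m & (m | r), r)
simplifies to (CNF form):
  True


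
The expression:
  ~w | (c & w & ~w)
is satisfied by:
  {w: False}


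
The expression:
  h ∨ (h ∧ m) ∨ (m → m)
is always true.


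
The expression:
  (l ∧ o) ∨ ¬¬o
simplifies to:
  o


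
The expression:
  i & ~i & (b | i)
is never true.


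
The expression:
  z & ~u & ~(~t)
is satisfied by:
  {t: True, z: True, u: False}


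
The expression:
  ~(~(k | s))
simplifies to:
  k | s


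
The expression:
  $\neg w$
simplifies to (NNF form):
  $\neg w$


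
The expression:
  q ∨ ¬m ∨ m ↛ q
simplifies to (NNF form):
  True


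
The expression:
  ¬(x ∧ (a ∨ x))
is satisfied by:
  {x: False}


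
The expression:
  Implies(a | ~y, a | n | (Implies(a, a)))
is always true.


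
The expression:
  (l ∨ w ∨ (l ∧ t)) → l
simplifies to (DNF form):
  l ∨ ¬w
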